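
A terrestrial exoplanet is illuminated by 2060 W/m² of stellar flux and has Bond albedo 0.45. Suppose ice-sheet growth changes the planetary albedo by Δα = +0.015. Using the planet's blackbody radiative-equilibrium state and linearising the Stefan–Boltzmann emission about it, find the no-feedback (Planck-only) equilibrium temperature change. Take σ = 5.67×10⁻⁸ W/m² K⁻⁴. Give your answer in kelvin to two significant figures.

Unperturbed T_e = [2060·(1−0.45)/(4σ)]^¼ = 265.9 K.
ΔF = −(S/4)Δα = −(2060/4)×(+0.015) = -7.725 W/m².
Linearising σT⁴ gives d(σT⁴)/dT = 4σT_e³ = 4.262 W/m² per K.
Hence the no-feedback warming is ΔF/(4σT_e³) = -1.81 K.

-1.8 K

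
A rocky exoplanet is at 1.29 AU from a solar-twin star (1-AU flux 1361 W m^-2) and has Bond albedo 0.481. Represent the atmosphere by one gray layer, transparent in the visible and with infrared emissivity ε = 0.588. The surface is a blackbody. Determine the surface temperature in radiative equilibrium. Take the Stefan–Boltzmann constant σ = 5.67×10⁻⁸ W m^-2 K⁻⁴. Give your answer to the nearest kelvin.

Irradiance scales as 1/d², so S = 1361 W m^-2 × (1/1.29)² = 817.9 W m^-2.
The planet radiates to space at T_e = [S(1−α)/(4σ)]^(1/4) = 208.0 K.
The surface balance (absorbed SW + ε·downward IR = σT_s⁴) with T_a⁴ = T_s⁴/2 reduces to T_s = T_e·[2/(2−ε)]^¼ = 226.9 K.

227 K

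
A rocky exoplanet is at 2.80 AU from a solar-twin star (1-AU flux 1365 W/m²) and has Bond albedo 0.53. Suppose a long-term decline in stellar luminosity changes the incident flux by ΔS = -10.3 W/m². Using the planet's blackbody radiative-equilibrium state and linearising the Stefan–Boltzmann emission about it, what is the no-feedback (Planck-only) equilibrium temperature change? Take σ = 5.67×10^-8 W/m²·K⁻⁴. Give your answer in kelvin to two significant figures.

-2.0 kelvin

By the inverse-square law, S = 1365/2.80² = 174.1 W/m².
The baseline emission temperature is T_e = 137.8 K.
ΔF = Δ[S(1−α)]/4 = (1−0.53)·-10.3/4 = -1.210 W/m².
Planck response: λ_P = 4σT_e³ = 4·5.67×10⁻⁸·(137.8)³ = 0.5937 W/m²/K.
ΔT₀ = ΔF/λ_P = -1.210/0.5937 = -2.04 K.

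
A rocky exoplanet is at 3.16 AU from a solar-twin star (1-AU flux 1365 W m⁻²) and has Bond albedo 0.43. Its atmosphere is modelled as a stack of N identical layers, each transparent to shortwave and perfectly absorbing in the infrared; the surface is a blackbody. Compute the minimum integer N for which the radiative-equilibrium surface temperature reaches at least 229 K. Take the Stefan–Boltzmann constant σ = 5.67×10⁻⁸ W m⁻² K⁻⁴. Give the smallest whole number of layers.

8

Flux at the orbit: S = 1365/(3.16)² = 136.7 W m⁻².
The effective emission temperature is T_e = [S(1−α)/(4σ)]^¼ = 136.1 K.
Need (N+1)T_e⁴ ≥ T_s⁴, i.e. N+1 ≥ (229/136.1)⁴ = 8.005.
So N ≥ 7.005; the smallest integer is N = 8.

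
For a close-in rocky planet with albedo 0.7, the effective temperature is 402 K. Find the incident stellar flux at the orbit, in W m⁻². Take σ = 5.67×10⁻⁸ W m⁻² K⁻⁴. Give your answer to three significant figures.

Invert the energy balance for S: S = 4σT⁴/(1−α).
The emitted flux is σT⁴ = 1481 W m⁻².
S = 4·1481/0.3 = 19740 W m⁻².

19700 W m⁻²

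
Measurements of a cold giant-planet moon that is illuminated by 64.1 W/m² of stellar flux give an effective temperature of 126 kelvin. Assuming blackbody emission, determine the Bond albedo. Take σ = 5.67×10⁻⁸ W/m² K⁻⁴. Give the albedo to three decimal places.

From σT⁴ = S(1−α)/4 we invert for α: 1−α = 4σT⁴/S.
4σT⁴ = 4·5.67×10⁻⁸·(126)⁴ = 57.16 W/m².
1−α = 57.16/64.10 = 0.8918, so α = 0.1082.

0.108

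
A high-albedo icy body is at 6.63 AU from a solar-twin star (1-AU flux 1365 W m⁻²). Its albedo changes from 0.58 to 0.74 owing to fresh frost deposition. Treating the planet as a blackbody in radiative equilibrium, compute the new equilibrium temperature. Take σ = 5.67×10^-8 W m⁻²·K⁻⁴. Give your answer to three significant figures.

77.2 kelvin

Flux at the orbit: S = 1365/(6.63)² = 31.05 W m⁻².
T₂ = [S(1−α₂)/(4σ)]^(1/4) = [31.05·0.26/(4σ)]^(1/4) = 77.24 K.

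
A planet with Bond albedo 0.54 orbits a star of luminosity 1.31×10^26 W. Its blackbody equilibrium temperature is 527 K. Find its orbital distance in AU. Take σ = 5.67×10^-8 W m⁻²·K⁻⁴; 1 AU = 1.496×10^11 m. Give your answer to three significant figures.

0.111 AU

Energy balance gives S = 4σT⁴/(1−α) = 38030 W m⁻².
Then d = [L/(4πS)]^(1/2) = 1.656×10^10 m, i.e. 0.1107 AU.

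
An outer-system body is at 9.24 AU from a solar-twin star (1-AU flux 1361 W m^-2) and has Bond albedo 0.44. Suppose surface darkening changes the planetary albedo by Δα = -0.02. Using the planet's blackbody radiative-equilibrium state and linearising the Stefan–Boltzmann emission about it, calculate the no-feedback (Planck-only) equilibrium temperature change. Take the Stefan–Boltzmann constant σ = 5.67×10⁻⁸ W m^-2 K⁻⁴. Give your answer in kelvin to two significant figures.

0.71 kelvin

Flux at the orbit: S = 1361/(9.24)² = 15.94 W m^-2.
The baseline emission temperature is T_e = 79.21 K.
ΔF = −(S/4)Δα = −(15.94/4)×(-0.02) = 0.07970 W m^-2.
Planck response: λ_P = 4σT_e³ = 4·5.67×10⁻⁸·(79.21)³ = 0.1127 W m^-2/K.
ΔT₀ = ΔF/λ_P = 0.07970/0.1127 = 0.707 K.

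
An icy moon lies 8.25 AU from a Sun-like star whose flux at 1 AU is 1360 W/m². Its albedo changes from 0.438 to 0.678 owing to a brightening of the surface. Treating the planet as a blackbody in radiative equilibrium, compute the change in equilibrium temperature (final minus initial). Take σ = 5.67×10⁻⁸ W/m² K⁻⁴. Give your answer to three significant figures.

By the inverse-square law, S = 1360/8.25² = 19.98 W/m².
Initial: T₁ = [S(1−0.438)/(4σ)]^(1/4) = 83.88 K.
After:  T₂ = [19.98·0.322/(4σ)]^(1/4) = 72.98 K.
ΔT = T₂ − T₁ = -10.90 K.

-10.9 kelvin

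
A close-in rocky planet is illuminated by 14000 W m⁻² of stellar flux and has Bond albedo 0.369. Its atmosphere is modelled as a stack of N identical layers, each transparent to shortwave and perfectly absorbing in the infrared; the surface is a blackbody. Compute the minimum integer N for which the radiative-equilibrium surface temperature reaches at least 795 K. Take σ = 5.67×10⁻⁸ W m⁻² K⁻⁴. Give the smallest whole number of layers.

The effective emission temperature is T_e = [S(1−α)/(4σ)]^¼ = 444.3 K.
T_s = (N+1)^(1/4)·T_e ≥ 795 K requires N+1 ≥ (T_s/T_e)⁴ = (795/444.3)⁴ = 10.255.
Rounding up, N = 10.

10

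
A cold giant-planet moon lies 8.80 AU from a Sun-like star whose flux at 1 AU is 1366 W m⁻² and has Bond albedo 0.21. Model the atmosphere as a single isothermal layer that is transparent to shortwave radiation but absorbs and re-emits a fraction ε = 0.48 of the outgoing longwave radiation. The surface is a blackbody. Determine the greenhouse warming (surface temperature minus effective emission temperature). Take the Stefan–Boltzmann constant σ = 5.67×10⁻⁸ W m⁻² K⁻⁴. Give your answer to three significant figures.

Irradiance scales as 1/d², so S = 1366 W m⁻² × (1/8.80)² = 17.64 W m⁻².
The planet radiates to space at T_e = [S(1−α)/(4σ)]^(1/4) = 88.54 K.
Surface balance with a leaky layer gives σT_s⁴ = σT_e⁴·2/(2−ε), so T_s = T_e·[2/(2−0.48)]^(1/4) = 94.82 K.
Greenhouse warming: T_s − T_e = 6.288 K.

6.29 kelvin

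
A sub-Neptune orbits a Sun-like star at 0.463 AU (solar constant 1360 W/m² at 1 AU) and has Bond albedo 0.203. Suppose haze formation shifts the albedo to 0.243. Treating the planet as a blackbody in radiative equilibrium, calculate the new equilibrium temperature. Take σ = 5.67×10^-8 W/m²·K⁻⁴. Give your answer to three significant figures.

By the inverse-square law, S = 1360/0.463² = 6344 W/m².
New equilibrium: T₂ = [(1−0.243)·6344/(4σ)]^(1/4) = 381.5 K.

381 kelvin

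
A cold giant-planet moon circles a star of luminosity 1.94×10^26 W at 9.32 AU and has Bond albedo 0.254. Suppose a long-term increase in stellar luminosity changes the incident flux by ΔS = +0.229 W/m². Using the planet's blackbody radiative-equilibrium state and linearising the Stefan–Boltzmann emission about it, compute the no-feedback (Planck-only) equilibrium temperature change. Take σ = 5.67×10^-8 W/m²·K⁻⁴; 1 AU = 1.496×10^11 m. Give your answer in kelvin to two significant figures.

0.52 kelvin

Orbital distance: d = 9.32 AU = 1.394×10^12 m.
S = L/(4πd²) = 7.941 W/m².
The baseline emission temperature is T_e = 71.49 K.
ΔF = Δ[S(1−α)]/4 = (1−0.254)·+0.229/4 = 0.04271 W/m².
Planck response: λ_P = 4σT_e³ = 4·5.67×10⁻⁸·(71.49)³ = 0.08287 W/m²/K.
ΔT₀ = ΔF/λ_P = 0.04271/0.08287 = 0.515 K.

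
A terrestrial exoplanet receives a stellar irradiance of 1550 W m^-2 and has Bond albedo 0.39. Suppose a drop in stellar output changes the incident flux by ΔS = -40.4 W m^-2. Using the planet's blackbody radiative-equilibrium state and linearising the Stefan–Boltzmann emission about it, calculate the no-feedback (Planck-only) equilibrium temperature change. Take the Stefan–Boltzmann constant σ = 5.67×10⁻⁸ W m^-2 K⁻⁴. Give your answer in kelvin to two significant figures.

The baseline emission temperature is T_e = 254.1 K.
Only a fraction (1−α) is absorbed and it's spread over 4πR², so ΔF = (1−α)ΔS/4 = -6.161 W m^-2.
Planck response: λ_P = 4σT_e³ = 4·5.67×10⁻⁸·(254.1)³ = 3.721 W m^-2/K.
ΔT₀ = ΔF/λ_P = -6.161/3.721 = -1.66 K.

-1.7 K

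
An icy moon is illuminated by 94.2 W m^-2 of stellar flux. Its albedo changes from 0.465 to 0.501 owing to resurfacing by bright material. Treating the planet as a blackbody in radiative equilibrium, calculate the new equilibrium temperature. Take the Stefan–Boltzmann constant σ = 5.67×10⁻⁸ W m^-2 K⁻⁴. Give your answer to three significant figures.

120 K

New equilibrium: T₂ = [(1−0.501)·94.20/(4σ)]^(1/4) = 120.0 K.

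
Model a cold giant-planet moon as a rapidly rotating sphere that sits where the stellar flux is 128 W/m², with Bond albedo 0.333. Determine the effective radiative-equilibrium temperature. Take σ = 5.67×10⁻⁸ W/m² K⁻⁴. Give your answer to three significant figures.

The planet absorbs (1−α)S over its disc πR² and re-emits over 4πR², so the mean absorbed flux is (1−0.333)·128.0/4 = 21.34 W/m².
Balancing against σT⁴: T = (21.34/5.67×10⁻⁸)^(1/4) = 139.3 K.

139 K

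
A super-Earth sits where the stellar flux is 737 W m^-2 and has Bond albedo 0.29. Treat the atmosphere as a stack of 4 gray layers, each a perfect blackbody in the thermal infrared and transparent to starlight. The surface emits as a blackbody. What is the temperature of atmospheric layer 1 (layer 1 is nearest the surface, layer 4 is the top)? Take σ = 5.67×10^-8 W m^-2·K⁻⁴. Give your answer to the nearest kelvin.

310 K

OLR = S(1−α)/4 = 130.8 W m^-2; the top layer radiates at T_e = 219.2 K.
Each opaque layer satisfies 2T_j⁴ = T_{j−1}⁴ + T_{j+1}⁴, giving T_k⁴ = (N+1−k)T_e⁴.
With k = 1: T_1 = (4+1−1)^¼·219.2 K = 309.9 K.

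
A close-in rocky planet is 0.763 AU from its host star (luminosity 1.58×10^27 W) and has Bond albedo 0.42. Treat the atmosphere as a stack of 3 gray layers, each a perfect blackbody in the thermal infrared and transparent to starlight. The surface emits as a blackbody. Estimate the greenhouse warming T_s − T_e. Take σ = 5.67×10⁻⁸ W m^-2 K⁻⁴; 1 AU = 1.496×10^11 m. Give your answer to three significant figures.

Orbital distance: d = 0.763 AU = 1.141×10^11 m.
Flux at the orbit: S = L/(4πd²) = 1.58×10^27/(4π·(1.14×10^11)²) = 9650 W m^-2.
The effective emission temperature is T_e = [S(1−α)/(4σ)]^¼ = 396.4 K.
Surface: T_s = (4)^¼·T_e = 560.5 K.
So the greenhouse effect raises the surface by 560.5 − 396.4 = 164.2 K.

164 K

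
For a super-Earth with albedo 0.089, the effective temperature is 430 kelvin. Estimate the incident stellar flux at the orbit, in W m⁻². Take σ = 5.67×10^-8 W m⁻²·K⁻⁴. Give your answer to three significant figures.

Invert the energy balance for S: S = 4σT⁴/(1−α).
σT⁴ = 5.67×10⁻⁸·(430)⁴ = 1938 W m⁻².
So S = 4×1938/(1−0.089) = 8511 W m⁻².

8510 W m⁻²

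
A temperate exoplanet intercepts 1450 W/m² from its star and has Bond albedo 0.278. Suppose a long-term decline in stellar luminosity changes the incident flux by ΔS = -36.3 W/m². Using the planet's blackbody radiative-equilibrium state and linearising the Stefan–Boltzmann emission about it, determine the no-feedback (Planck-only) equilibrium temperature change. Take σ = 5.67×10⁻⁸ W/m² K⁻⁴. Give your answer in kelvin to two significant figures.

Reference equilibrium: T_e = [S(1−α)/(4σ)]^(1/4) = 260.7 K.
Only a fraction (1−α) is absorbed and it's spread over 4πR², so ΔF = (1−α)ΔS/4 = -6.552 W/m².
The Planck feedback parameter is 4σT_e³ = 4.016 W/m²/K.
Hence the no-feedback warming is ΔF/(4σT_e³) = -1.63 K.

-1.6 K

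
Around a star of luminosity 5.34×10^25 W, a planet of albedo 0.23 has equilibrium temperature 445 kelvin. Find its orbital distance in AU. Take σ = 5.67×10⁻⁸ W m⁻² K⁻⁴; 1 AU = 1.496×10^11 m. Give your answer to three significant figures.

The flux needed for this T is 4σT⁴/(1−0.23) = 11550 W m⁻².
From L = 4πd²S, d = √(5.34×10^25/(4π·11550)) = 1.918×10^10 m = 0.1282 AU.

0.128 AU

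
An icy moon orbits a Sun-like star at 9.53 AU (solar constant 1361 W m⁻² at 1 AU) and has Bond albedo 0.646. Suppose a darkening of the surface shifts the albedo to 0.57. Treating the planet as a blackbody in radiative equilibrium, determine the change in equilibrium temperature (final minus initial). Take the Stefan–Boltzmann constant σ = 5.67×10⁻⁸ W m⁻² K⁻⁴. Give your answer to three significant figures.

Irradiance scales as 1/d², so S = 1361 W m⁻² × (1/9.53)² = 14.99 W m⁻².
Before: T₁ = [14.99·0.354/(4σ)]^(1/4) = 69.54 K.
Final:   T₂ = [S(1−0.57)/(4σ)]^(1/4) = 73.01 K.
ΔT = T₂ − T₁ = 3.465 K.

3.46 K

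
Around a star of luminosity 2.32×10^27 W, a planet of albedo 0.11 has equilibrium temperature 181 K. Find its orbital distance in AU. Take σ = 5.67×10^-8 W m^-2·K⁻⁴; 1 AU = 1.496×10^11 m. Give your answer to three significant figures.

The flux needed for this T is 4σT⁴/(1−0.11) = 273.5 W m^-2.
From L = 4πd²S, d = √(2.32×10^27/(4π·273.5)) = 8.216×10^11 m = 5.492 AU.

5.49 AU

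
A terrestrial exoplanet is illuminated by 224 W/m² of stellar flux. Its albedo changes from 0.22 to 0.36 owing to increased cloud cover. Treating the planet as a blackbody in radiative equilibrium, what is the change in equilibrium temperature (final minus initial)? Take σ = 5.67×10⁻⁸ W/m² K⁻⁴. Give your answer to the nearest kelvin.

Before: T₁ = [224.0·0.78/(4σ)]^(1/4) = 166.6 K.
Final:   T₂ = [S(1−0.36)/(4σ)]^(1/4) = 158.6 K.
Change: 158.6 − 166.6 = -8.039 K.

-8 K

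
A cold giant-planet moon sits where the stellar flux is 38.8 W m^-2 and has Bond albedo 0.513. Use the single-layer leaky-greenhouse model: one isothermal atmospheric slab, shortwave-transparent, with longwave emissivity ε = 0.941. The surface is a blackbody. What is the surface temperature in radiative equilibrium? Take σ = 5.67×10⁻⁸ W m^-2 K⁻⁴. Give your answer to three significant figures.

The planet radiates to space at T_e = [S(1−α)/(4σ)]^(1/4) = 95.54 K.
The surface balance (absorbed SW + ε·downward IR = σT_s⁴) with T_a⁴ = T_s⁴/2 reduces to T_s = T_e·[2/(2−ε)]^¼ = 112.0 K.

112 K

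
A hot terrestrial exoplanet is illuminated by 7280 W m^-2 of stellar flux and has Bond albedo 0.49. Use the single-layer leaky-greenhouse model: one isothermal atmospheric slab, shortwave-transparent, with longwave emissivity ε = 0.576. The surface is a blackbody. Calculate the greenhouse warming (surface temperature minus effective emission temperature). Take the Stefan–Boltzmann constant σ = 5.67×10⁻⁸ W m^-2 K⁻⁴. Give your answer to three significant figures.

31.7 K

At the top of the atmosphere, σT_e⁴ = S(1−α)/4 = 928.2 W m^-2, giving T_e = 357.7 K.
Surface balance with a leaky layer gives σT_s⁴ = σT_e⁴·2/(2−ε), so T_s = T_e·[2/(2−0.576)]^(1/4) = 389.4 K.
The atmosphere warms the surface by 31.70 K.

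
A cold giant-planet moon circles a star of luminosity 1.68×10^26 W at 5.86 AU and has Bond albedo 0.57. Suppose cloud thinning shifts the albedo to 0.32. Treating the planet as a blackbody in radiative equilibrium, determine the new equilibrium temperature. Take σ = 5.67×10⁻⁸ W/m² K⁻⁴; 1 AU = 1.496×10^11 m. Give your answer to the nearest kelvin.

Orbital distance: d = 5.86 AU = 8.767×10^11 m.
Spreading L over a sphere of radius d: S = 1.68×10^26/(4π·8.77×10^11²) = 17.40 W/m².
New equilibrium: T₂ = [(1−0.32)·17.40/(4σ)]^(1/4) = 84.98 K.

85 K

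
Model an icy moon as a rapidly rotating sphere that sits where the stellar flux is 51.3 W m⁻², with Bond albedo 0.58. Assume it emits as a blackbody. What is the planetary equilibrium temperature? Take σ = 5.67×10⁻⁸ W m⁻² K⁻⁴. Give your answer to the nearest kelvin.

99 kelvin

The planet absorbs (1−α)S over its disc πR² and re-emits over 4πR², so the mean absorbed flux is (1−0.58)·51.30/4 = 5.386 W m⁻².
Set σT⁴ = 5.386 → T = (5.386/σ)^(1/4) = 98.73 K.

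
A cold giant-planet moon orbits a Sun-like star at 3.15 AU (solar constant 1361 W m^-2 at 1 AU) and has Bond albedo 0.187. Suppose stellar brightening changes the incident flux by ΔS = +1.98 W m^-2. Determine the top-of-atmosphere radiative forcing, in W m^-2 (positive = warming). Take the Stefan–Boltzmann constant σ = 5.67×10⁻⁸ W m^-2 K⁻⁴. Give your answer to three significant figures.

0.402 W m^-2

Flux at the orbit: S = 1361/(3.15)² = 137.2 W m^-2.
Only a fraction (1−α) is absorbed and it's spread over 4πR², so ΔF = (1−α)ΔS/4 = 0.4024 W m^-2.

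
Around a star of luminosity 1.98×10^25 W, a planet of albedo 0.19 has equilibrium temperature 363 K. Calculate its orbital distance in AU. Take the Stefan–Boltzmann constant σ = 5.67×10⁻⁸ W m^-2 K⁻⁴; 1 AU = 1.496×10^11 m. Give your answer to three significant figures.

Required flux: S = 4σT⁴/(1−α) = 4862 W m^-2.
S = L/(4πd²) → d = √(L/4πS) = √(1.98×10^25/(4π·4862)) = 1.800×10^10 m = 0.1203 AU.

0.120 AU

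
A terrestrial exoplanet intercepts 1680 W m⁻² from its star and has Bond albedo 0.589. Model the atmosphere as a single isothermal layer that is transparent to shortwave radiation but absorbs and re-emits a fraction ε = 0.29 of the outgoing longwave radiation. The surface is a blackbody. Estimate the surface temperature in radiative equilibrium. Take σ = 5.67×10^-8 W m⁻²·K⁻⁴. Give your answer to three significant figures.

At the top of the atmosphere, σT_e⁴ = S(1−α)/4 = 172.6 W m⁻², giving T_e = 234.9 K.
For a single slab of emissivity ε, T_s⁴ = 2T_e⁴/(2−ε); thus T_s = 234.9·(1.17)^(1/4) = 244.3 K.

244 K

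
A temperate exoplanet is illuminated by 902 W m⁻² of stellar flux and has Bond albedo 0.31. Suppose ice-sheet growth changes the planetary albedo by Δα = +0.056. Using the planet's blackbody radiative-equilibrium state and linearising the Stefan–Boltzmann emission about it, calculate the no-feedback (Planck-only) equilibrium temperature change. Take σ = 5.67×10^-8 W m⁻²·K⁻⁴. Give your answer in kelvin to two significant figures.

-4.6 K

Unperturbed T_e = [902.0·(1−0.31)/(4σ)]^¼ = 228.9 K.
TOA radiative forcing: ΔF = −S·Δα/4 = −902.0·(+0.056)/4 = -12.63 W m⁻².
The Planck feedback parameter is 4σT_e³ = 2.719 W m⁻²/K.
Hence the no-feedback warming is ΔF/(4σT_e³) = -4.64 K.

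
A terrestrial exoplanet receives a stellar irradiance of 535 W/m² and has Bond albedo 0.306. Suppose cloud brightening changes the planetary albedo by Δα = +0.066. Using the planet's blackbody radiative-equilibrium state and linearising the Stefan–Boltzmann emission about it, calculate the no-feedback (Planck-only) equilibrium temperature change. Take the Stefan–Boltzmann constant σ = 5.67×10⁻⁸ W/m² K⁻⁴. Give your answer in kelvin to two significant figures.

-4.8 K

Unperturbed T_e = [535.0·(1−0.306)/(4σ)]^¼ = 201.1 K.
ΔF = −(S/4)Δα = −(535.0/4)×(+0.066) = -8.828 W/m².
Planck response: λ_P = 4σT_e³ = 4·5.67×10⁻⁸·(201.1)³ = 1.846 W/m²/K.
ΔT₀ = ΔF/λ_P = -8.828/1.846 = -4.78 K.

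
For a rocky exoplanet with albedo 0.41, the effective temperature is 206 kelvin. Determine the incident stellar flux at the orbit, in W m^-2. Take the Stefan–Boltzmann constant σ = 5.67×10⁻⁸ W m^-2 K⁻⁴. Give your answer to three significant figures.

692 W m^-2

From S(1−α)/4 = σT⁴: S = 4σT⁴/(1−α).
σT⁴ = 5.67×10⁻⁸·(206)⁴ = 102.1 W m^-2.
So S = 4×102.1/(1−0.41) = 692.2 W m^-2.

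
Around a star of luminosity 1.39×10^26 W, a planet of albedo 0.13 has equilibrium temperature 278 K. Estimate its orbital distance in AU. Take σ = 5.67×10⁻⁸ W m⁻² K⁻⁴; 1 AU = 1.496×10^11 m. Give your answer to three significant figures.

The flux needed for this T is 4σT⁴/(1−0.13) = 1557 W m⁻².
Then d = [L/(4πS)]^(1/2) = 8.429×10^10 m, i.e. 0.5634 AU.

0.563 AU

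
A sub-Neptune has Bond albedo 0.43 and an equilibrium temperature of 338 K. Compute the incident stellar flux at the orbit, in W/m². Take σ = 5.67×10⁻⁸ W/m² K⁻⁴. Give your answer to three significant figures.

5190 W/m²

From S(1−α)/4 = σT⁴: S = 4σT⁴/(1−α).
The emitted flux is σT⁴ = 740.0 W/m².
S = 4·740.0/0.57 = 5193 W/m².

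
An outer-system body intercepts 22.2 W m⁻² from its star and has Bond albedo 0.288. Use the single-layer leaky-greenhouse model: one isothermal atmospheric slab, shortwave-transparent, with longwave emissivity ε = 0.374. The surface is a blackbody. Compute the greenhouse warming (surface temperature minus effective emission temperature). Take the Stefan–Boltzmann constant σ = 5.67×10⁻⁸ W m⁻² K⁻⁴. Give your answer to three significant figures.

Effective emission temperature (TOA balance): σT_e⁴ = S(1−α)/4 = 3.952 W m⁻² → T_e = 91.37 K.
Surface balance with a leaky layer gives σT_s⁴ = σT_e⁴·2/(2−ε), so T_s = T_e·[2/(2−0.374)]^(1/4) = 96.22 K.
T_s − T_e = 96.22 − 91.37 = 4.853 K.

4.85 K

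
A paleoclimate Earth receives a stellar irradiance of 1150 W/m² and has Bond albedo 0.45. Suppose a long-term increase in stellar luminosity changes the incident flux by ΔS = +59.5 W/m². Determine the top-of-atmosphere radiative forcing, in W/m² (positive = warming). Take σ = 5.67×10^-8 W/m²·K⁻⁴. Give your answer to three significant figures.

ΔF = Δ[S(1−α)]/4 = (1−0.45)·+59.5/4 = 8.181 W/m².

8.18 W/m²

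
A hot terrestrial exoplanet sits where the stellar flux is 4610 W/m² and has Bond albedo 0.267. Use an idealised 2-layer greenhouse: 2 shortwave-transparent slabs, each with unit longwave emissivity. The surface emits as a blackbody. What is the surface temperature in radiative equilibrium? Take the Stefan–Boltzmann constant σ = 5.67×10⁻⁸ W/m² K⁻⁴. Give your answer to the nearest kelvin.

OLR = S(1−α)/4 = 844.8 W/m²; the top layer radiates at T_e = 349.4 K.
For an N-layer opaque stack, T_s⁴ = (N+1)T_e⁴, hence T_s = (3)^(1/4)×349.4 K = 459.8 K.

460 K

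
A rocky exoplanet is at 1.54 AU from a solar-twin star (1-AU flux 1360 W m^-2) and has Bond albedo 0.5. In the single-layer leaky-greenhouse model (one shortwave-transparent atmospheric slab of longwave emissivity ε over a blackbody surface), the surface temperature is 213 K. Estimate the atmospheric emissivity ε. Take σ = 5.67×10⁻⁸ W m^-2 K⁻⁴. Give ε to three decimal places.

Flux at the orbit: S = 1360/(1.54)² = 573.5 W m^-2.
Effective temperature: T_e = [S(1−α)/(4σ)]^(1/4) = 188.6 K.
Inverting T_s⁴ = 2T_e⁴/(2−ε): (T_e/T_s)⁴ = 0.6142, so ε = 2(1 − 0.6142) = 0.7716.

0.772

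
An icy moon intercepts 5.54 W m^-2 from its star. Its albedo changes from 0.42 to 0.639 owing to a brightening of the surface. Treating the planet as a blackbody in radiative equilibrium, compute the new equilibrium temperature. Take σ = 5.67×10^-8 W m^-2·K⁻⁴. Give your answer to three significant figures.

T₂ = [S(1−α₂)/(4σ)]^(1/4) = [5.540·0.361/(4σ)]^(1/4) = 54.49 K.

54.5 K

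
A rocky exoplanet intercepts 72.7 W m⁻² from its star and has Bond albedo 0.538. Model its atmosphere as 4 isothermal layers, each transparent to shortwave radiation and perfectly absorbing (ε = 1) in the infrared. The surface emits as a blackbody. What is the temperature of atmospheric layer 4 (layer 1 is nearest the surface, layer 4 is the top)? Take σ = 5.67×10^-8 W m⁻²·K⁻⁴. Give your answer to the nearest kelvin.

110 K

OLR = S(1−α)/4 = 8.397 W m⁻²; the top layer radiates at T_e = 110.3 K.
Each opaque layer satisfies 2T_j⁴ = T_{j−1}⁴ + T_{j+1}⁴, giving T_k⁴ = (N+1−k)T_e⁴.
T_4 = (1)^(1/4)·110.3 = 110.3 K.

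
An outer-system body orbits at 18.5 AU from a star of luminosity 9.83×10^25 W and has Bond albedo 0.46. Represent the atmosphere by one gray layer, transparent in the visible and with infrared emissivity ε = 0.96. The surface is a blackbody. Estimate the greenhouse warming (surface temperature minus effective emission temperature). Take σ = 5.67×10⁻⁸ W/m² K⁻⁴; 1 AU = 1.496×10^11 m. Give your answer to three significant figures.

7.01 kelvin

Orbital distance: d = 18.5 AU = 2.768×10^12 m.
Flux at the orbit: S = L/(4πd²) = 9.83×10^25/(4π·(2.77×10^12)²) = 1.021 W/m².
Effective emission temperature (TOA balance): σT_e⁴ = S(1−α)/4 = 0.1379 W/m² → T_e = 39.49 K.
For a single slab of emissivity ε, T_s⁴ = 2T_e⁴/(2−ε); thus T_s = 39.49·(1.923)^(1/4) = 46.50 K.
T_s − T_e = 46.50 − 39.49 = 7.013 K.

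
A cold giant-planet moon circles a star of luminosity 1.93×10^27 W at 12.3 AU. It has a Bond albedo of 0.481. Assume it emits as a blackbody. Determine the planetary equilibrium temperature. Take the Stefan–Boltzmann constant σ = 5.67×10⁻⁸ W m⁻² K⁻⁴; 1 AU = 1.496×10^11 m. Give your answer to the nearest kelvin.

d = 12.3 × 1.496×10^11 m = 1.840×10^12 m.
S = L/(4πd²) = 45.36 W m⁻².
Averaging over the sphere, the absorbed flux is S(1−α)/4 = 5.885 W m⁻².
Set σT⁴ = 5.885 → T = (5.885/σ)^(1/4) = 100.9 K.

101 K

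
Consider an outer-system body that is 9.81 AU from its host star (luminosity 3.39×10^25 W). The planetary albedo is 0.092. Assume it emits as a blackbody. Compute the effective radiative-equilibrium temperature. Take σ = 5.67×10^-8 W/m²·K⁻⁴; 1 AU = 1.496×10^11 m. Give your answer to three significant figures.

47.3 K

Orbital distance: d = 9.81 AU = 1.468×10^12 m.
Flux at the orbit: S = L/(4πd²) = 3.39×10^25/(4π·(1.47×10^12)²) = 1.253 W/m².
The planet absorbs (1−α)S over its disc πR² and re-emits over 4πR², so the mean absorbed flux is (1−0.092)·1.253/4 = 0.2843 W/m².
Balancing against σT⁴: T = (0.2843/5.67×10⁻⁸)^(1/4) = 47.32 K.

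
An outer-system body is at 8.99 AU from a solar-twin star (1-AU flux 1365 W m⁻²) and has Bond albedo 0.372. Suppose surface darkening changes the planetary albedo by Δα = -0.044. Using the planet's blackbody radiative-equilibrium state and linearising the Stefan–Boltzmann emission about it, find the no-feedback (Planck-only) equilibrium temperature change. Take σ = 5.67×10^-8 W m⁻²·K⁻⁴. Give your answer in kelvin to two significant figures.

Flux at the orbit: S = 1365/(8.99)² = 16.89 W m⁻².
Reference equilibrium: T_e = [S(1−α)/(4σ)]^(1/4) = 82.70 K.
ΔF = −(S/4)Δα = −(16.89/4)×(-0.044) = 0.1858 W m⁻².
Linearising σT⁴ gives d(σT⁴)/dT = 4σT_e³ = 0.1283 W m⁻² per K.
ΔT₀ = ΔF/λ_P = 0.1858/0.1283 = 1.45 K.

1.4 K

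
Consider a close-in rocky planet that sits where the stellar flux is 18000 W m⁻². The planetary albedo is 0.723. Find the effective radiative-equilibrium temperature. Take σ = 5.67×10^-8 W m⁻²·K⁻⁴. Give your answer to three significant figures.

Absorbed flux (global mean): S(1−α)/4 = 18000·0.277/4 = 1246 W m⁻².
In equilibrium σT⁴ equals this, so T = 385.1 K.

385 K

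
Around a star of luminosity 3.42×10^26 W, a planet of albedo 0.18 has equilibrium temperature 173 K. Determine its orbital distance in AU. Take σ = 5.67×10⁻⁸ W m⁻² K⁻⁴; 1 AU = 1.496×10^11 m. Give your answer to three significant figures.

2.22 AU

Required flux: S = 4σT⁴/(1−α) = 247.7 W m⁻².
S = L/(4πd²) → d = √(L/4πS) = √(3.42×10^26/(4π·247.7)) = 3.314×10^11 m = 2.215 AU.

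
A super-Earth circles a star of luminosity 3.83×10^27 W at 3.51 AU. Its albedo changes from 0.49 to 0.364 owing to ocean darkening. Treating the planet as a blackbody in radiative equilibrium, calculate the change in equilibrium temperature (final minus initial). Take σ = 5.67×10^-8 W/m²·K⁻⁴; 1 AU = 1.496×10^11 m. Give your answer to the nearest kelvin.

13 K

d = 3.51 × 1.496×10^11 m = 5.251×10^11 m.
Flux at the orbit: S = L/(4πd²) = 3.83×10^27/(4π·(5.25×10^11)²) = 1105 W/m².
With α = 0.49, T₁ = 223.3 K.
After:  T₂ = [1105·0.636/(4σ)]^(1/4) = 236.0 K.
Change: 236.0 − 223.3 = 12.67 K.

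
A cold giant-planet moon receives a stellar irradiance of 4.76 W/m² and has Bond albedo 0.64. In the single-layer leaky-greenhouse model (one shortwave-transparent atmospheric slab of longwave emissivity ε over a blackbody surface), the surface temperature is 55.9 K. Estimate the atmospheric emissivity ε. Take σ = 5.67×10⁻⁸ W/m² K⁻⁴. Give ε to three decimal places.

0.452

First, T_e = [4.760·(1−0.64)/(4σ)]^(1/4) = 52.43 K.
T_s⁴ = T_e⁴·2/(2−ε) → ε = 2 − 2(T_e/T_s)⁴ = 2 − 2·(52.43/55.9)⁴ = 0.4524.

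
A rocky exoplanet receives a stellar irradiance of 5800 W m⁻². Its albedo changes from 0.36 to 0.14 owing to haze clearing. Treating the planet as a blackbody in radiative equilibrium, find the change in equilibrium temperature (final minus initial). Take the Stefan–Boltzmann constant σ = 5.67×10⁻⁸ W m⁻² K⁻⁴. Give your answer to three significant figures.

27.4 K

Before: T₁ = [5800·0.64/(4σ)]^(1/4) = 357.7 K.
With α = 0.14, T₂ = 385.1 K.
ΔT = T₂ − T₁ = 27.42 K.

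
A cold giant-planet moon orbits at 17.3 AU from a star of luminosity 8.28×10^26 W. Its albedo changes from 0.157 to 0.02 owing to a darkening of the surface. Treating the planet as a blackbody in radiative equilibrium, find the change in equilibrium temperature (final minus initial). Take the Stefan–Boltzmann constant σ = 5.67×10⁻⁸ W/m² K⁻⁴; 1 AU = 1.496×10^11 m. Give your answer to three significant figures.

2.98 K

d = 17.3 × 1.496×10^11 m = 2.588×10^12 m.
Spreading L over a sphere of radius d: S = 8.28×10^26/(4π·2.59×10^12²) = 9.837 W/m².
Before: T₁ = [9.837·0.843/(4σ)]^(1/4) = 77.76 K.
Final:   T₂ = [S(1−0.02)/(4σ)]^(1/4) = 80.74 K.
Change: 80.74 − 77.76 = 2.983 K.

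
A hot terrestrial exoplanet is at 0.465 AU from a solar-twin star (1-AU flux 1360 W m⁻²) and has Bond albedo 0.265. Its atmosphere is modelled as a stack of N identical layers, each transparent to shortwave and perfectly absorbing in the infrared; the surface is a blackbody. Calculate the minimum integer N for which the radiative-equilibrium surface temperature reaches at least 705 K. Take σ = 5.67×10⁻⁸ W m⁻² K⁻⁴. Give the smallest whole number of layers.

Irradiance scales as 1/d², so S = 1360 W m⁻² × (1/0.465)² = 6290 W m⁻².
The effective emission temperature is T_e = [S(1−α)/(4σ)]^¼ = 377.8 K.
Since T_s⁴ = (N+1)T_e⁴, we need N ≥ (T_s/T_e)⁴ − 1 = 11.119.
The minimum whole number is N = 12.

12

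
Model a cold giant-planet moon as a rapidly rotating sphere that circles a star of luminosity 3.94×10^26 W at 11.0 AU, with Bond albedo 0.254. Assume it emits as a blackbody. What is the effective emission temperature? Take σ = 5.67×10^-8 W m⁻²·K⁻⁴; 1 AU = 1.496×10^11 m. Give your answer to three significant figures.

78.6 K

d = 11.0 × 1.496×10^11 m = 1.646×10^12 m.
Flux at the orbit: S = L/(4πd²) = 3.94×10^26/(4π·(1.65×10^12)²) = 11.58 W m⁻².
Averaging over the sphere, the absorbed flux is S(1−α)/4 = 2.159 W m⁻².
Set σT⁴ = 2.159 → T = (2.159/σ)^(1/4) = 78.56 K.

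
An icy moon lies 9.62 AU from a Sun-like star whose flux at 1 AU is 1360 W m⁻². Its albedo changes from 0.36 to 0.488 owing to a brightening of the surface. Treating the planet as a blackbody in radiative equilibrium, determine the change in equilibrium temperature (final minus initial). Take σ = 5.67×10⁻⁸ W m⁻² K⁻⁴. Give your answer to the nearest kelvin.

Flux at the orbit: S = 1360/(9.62)² = 14.70 W m⁻².
Before: T₁ = [14.70·0.64/(4σ)]^(1/4) = 80.25 K.
After:  T₂ = [14.70·0.512/(4σ)]^(1/4) = 75.89 K.
Change: 75.89 − 80.25 = -4.354 K.

-4 kelvin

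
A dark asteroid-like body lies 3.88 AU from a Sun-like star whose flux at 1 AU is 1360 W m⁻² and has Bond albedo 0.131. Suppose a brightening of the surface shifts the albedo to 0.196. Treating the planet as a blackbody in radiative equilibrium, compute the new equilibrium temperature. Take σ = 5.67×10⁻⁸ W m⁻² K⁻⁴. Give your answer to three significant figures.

By the inverse-square law, S = 1360/3.88² = 90.34 W m⁻².
New equilibrium: T₂ = [(1−0.196)·90.34/(4σ)]^(1/4) = 133.8 K.

134 kelvin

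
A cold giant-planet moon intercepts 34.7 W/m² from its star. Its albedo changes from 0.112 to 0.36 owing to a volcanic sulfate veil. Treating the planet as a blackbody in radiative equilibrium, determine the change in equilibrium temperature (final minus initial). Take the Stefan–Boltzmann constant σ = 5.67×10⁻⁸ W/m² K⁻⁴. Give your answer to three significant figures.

-8.49 K

Before: T₁ = [34.70·0.888/(4σ)]^(1/4) = 108.0 K.
After:  T₂ = [34.70·0.64/(4σ)]^(1/4) = 99.48 K.
Change: 99.48 − 108.0 = -8.487 K.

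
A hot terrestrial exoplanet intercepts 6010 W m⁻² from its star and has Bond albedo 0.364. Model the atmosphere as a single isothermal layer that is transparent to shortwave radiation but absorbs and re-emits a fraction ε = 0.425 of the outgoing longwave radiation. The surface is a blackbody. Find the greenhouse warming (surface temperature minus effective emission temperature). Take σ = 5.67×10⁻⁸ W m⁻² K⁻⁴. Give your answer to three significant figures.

22.2 K

The planet radiates to space at T_e = [S(1−α)/(4σ)]^(1/4) = 360.3 K.
The surface balance (absorbed SW + ε·downward IR = σT_s⁴) with T_a⁴ = T_s⁴/2 reduces to T_s = T_e·[2/(2−ε)]^¼ = 382.5 K.
T_s − T_e = 382.5 − 360.3 = 22.17 K.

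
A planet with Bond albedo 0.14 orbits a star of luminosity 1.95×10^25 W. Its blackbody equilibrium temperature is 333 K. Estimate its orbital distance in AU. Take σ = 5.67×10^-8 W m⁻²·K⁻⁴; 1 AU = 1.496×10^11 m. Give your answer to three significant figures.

0.146 AU

Energy balance gives S = 4σT⁴/(1−α) = 3243 W m⁻².
From L = 4πd²S, d = √(1.95×10^25/(4π·3243)) = 2.188×10^10 m = 0.1462 AU.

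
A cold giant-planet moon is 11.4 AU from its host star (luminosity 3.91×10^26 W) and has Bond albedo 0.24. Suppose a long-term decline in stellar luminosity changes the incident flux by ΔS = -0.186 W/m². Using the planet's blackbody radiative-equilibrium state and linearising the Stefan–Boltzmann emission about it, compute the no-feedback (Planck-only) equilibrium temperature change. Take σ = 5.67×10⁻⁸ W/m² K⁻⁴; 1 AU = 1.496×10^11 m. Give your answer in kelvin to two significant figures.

-0.34 K

Orbital distance: d = 11.4 AU = 1.705×10^12 m.
Spreading L over a sphere of radius d: S = 3.91×10^26/(4π·1.71×10^12²) = 10.70 W/m².
Reference equilibrium: T_e = [S(1−α)/(4σ)]^(1/4) = 77.38 K.
Only a fraction (1−α) is absorbed and it's spread over 4πR², so ΔF = (1−α)ΔS/4 = -0.03534 W/m².
Linearising σT⁴ gives d(σT⁴)/dT = 4σT_e³ = 0.1051 W/m² per K.
So ΔT₀ = -0.03534/0.1051 = -0.336 K.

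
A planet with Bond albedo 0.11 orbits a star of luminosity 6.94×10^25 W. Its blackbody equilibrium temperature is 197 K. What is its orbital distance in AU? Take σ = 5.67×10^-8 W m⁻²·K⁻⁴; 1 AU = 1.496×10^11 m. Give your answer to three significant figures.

Required flux: S = 4σT⁴/(1−α) = 383.8 W m⁻².
S = L/(4πd²) → d = √(L/4πS) = √(6.94×10^25/(4π·383.8)) = 1.200×10^11 m = 0.8018 AU.

0.802 AU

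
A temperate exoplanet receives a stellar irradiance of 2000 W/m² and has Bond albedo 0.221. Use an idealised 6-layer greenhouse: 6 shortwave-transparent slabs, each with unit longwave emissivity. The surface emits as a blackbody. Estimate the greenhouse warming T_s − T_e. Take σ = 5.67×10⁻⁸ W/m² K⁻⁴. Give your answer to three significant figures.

Top-of-atmosphere balance: σT_e⁴ = S(1−α)/4 = 389.5 W/m² → T_e = 287.9 K.
T_s = (N+1)^(1/4)·T_e = 468.3 K.
So the greenhouse effect raises the surface by 468.3 − 287.9 = 180.4 K.

180 kelvin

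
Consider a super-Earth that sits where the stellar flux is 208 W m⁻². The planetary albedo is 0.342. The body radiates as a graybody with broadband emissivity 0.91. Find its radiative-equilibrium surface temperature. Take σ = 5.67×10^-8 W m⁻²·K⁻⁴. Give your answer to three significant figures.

Absorbed flux (global mean): S(1−α)/4 = 208.0·0.658/4 = 34.22 W m⁻².
Radiative balance εσT⁴ = 34.22 gives T = [34.22/(0.91·σ)]^(1/4) = 160.5 K.

160 kelvin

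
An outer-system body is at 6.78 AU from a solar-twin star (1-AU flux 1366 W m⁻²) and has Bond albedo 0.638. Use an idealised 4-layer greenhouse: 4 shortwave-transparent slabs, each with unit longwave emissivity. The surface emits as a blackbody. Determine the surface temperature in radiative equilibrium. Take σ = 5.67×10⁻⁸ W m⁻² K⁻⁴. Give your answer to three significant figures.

By the inverse-square law, S = 1366/6.78² = 29.72 W m⁻².
OLR = S(1−α)/4 = 2.689 W m⁻²; the top layer radiates at T_e = 82.99 K.
With N = 4 opaque layers, T_s = (N+1)^(1/4)·T_e = 5^(1/4)·82.99 = 124.1 K.

124 K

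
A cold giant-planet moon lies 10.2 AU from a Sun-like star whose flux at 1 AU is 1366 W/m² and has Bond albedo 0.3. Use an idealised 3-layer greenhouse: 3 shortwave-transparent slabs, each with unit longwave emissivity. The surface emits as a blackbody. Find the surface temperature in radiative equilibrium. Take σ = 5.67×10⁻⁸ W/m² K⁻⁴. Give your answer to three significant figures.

Irradiance scales as 1/d², so S = 1366 W/m² × (1/10.2)² = 13.13 W/m².
Top-of-atmosphere balance: σT_e⁴ = S(1−α)/4 = 2.298 W/m² → T_e = 79.79 K.
For an N-layer opaque stack, T_s⁴ = (N+1)T_e⁴, hence T_s = (4)^(1/4)×79.79 K = 112.8 K.

113 K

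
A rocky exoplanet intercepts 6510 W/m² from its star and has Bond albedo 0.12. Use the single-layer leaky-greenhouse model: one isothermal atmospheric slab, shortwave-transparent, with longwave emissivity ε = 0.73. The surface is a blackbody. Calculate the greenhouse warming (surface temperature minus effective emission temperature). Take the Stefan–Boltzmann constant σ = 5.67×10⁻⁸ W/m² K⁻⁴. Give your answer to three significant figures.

47.9 kelvin

At the top of the atmosphere, σT_e⁴ = S(1−α)/4 = 1432 W/m², giving T_e = 398.7 K.
The surface balance (absorbed SW + ε·downward IR = σT_s⁴) with T_a⁴ = T_s⁴/2 reduces to T_s = T_e·[2/(2−ε)]^¼ = 446.6 K.
The atmosphere warms the surface by 47.93 K.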